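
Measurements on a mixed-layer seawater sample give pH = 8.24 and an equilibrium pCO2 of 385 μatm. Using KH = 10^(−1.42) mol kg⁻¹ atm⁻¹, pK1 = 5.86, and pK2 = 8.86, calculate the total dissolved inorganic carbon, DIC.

DIC = 4.37 mmol/kg

[CO2*] = KH · pCO2 = 10^(−1.42) × 385×10^-6 = 1.464×10^-5 mol/kg
α₀ = 1/(1 + K1/[H⁺] + K1K2/[H⁺]²) = 1/(1 + 10^+2.38 + 10^+1.76) = 0.003351
DIC = [CO2*]/α₀ = 1.464×10^-5 / 0.003351 = 4.37 mmol/kg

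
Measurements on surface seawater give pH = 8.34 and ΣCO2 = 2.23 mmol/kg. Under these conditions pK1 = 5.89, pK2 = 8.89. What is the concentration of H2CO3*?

[CO2*] = 6.16 μmol/kg

α₀ = 1 / (1 + K1/[H⁺] + K1K2/[H⁺]²) = 1 / (1 + 10^+2.45 + 10^+1.90)
   = 1 / (1 + 281.84 + 79.433) = 1/362.27 = 0.002760
[CO2*] = α₀ × DIC = 0.002760 × 2.23 = 0.00616 mmol/kg = 6.16 μmol/kg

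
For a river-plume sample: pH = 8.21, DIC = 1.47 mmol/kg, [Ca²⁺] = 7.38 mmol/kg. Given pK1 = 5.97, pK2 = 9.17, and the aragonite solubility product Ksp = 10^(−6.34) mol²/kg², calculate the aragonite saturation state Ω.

Ω = 2.33

α₂ = 1 / (1 + [H⁺]/K2 + [H⁺]²/(K1K2)) = 1 / (1 + 10^+0.96 + 10^-1.28)
   = 1 / (1 + 9.1201 + 0.052481) = 1/10.173 = 0.09830
[CO3²⁻] = α₂ × DIC = 0.09830 × 1.47 = 0.1445 mmol/kg
Ksp = 10^(−6.34) = 4.571×10^-7
Ω = [Ca²⁺][CO3²⁻]/Ksp = (7.38×10^-3)(1.445×10^-4) / 4.571×10^-7 = 2.33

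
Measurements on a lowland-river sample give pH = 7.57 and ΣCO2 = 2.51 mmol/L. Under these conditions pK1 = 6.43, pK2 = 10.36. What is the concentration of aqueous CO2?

α₀ = 1 / (1 + K1/[H⁺] + K1K2/[H⁺]²) = 1 / (1 + 10^+1.14 + 10^-1.65)
   = 1 / (1 + 13.804 + 0.022387) = 1/14.826 = 0.06745
[CO2*] = α₀ × DIC = 0.06745 × 2.51 = 0.169 mmol/L

[CO2*] = 0.169 mmol/L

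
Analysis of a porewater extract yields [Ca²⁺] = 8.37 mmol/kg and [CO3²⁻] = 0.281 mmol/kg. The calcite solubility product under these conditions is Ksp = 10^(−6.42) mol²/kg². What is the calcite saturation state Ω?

Ω = 6.19

Ksp = 10^(−6.42) = 3.802×10^-7
Ω = [Ca²⁺][CO3²⁻]/Ksp = (8.37×10^-3)(0.281×10^-3) / 3.802×10^-7 = 6.19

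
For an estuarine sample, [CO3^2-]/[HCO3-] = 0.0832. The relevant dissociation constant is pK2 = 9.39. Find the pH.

From K2 = [H⁺][CO3^2-]/[HCO3-]:  pH = pK2 + log₁₀([CO3^2-]/[HCO3-])
log₁₀(0.0832) = -1.080
pH = 9.39 + (-1.080) = 8.31

pH = 8.31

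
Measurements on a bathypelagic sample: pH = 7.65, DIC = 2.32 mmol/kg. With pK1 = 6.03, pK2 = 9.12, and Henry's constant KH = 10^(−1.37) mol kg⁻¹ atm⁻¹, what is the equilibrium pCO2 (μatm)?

pCO2 = 1230 μatm

α₀ = 1 / (1 + K1/[H⁺] + K1K2/[H⁺]²) = 1 / (1 + 10^+1.62 + 10^+0.15)
   = 1 / (1 + 41.687 + 1.4125) = 1/44.099 = 0.02268
[CO2*] = α₀ × DIC = 0.02268 × 2.32 = 0.05261 mmol/kg
pCO2 = [CO2*]/KH = 5.261×10^-5 / 4.266×10^-2 = 1230 μatm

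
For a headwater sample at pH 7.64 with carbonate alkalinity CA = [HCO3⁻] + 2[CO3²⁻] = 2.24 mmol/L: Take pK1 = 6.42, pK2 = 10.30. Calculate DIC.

DIC = 2.37 mmol/L

CA = [HCO3⁻] + 2[CO3²⁻] = (α₁ + 2α₂)·DIC
At pH 7.64: [H⁺]/K1 = 10^-1.22 = 0.060256, K2/[H⁺] = 10^-2.66 = 0.0021878
α₁ = 1/(1 + 0.060256 + 0.0021878) = 1/1.0624 = 0.9412; α₂ = α₁·K2/[H⁺] = 0.002059
α₁ + 2α₂ = 0.9453
DIC = CA / (α₁ + 2α₂) = 2.24 / 0.9453 = 2.37 mmol/L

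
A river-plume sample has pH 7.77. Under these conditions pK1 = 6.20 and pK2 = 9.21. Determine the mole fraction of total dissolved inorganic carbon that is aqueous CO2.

α₀ = 0.0253

α₀ = 1 / (1 + K1/[H⁺] + K1K2/[H⁺]²) = 1 / (1 + 10^+1.57 + 10^+0.13)
   = 1 / (1 + 37.154 + 1.3490) = 1/39.502 = 0.02531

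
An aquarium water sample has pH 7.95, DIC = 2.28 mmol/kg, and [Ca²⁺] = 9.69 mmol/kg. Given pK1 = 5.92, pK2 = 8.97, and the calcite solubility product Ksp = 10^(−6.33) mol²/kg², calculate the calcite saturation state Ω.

α₂ = 1 / (1 + [H⁺]/K2 + [H⁺]²/(K1K2)) = 1 / (1 + 10^+1.02 + 10^-1.01)
   = 1 / (1 + 10.471 + 0.097724) = 1/11.569 = 0.08644
[CO3²⁻] = α₂ × DIC = 0.08644 × 2.28 = 0.1971 mmol/kg
Ksp = 10^(−6.33) = 4.677×10^-7
Ω = [Ca²⁺][CO3²⁻]/Ksp = (9.69×10^-3)(1.971×10^-4) / 4.677×10^-7 = 4.08

Ω = 4.08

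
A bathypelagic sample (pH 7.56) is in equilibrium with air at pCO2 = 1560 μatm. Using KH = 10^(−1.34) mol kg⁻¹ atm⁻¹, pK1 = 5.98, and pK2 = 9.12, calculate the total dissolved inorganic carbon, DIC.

[CO2*] = KH · pCO2 = 10^(−1.34) × 1560×10^-6 = 7.131×10^-5 mol/kg
α₀ = 1/(1 + K1/[H⁺] + K1K2/[H⁺]²) = 1/(1 + 10^+1.58 + 10^+0.02) = 0.02496
DIC = [CO2*]/α₀ = 7.131×10^-5 / 0.02496 = 2.86 mmol/kg

DIC = 2.86 mmol/kg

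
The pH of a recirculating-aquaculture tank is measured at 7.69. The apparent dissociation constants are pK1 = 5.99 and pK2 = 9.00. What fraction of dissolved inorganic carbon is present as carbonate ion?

α₂ = 0.0458

α₂ = 1 / (1 + [H⁺]/K2 + [H⁺]²/(K1K2)) = 1 / (1 + 10^+1.31 + 10^-0.39)
   = 1 / (1 + 20.417 + 0.40738) = 1/21.825 = 0.04582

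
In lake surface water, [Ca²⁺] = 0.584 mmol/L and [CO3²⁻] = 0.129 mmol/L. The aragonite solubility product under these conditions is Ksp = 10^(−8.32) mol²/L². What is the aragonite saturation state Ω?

Ω = 15.7

Ksp = 10^(−8.32) = 4.786×10^-9
Ω = [Ca²⁺][CO3²⁻]/Ksp = (0.584×10^-3)(0.129×10^-3) / 4.786×10^-9 = 15.7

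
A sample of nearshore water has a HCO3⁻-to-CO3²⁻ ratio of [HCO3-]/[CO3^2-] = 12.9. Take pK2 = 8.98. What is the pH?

pH = 7.87

From K2 = [H⁺][CO3^2-]/[HCO3-]:  pH = pK2 − log₁₀([HCO3-]/[CO3^2-])
log₁₀(12.9) = +1.111
pH = 8.98 − (+1.111) = 7.87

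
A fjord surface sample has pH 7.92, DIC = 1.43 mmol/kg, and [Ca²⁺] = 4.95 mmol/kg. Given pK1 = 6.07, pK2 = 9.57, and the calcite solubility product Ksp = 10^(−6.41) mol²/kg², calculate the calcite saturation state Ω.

Ω = 0.393

α₂ = 1 / (1 + [H⁺]/K2 + [H⁺]²/(K1K2)) = 1 / (1 + 10^+1.65 + 10^-0.20)
   = 1 / (1 + 44.668 + 0.63096) = 1/46.299 = 0.02160
[CO3²⁻] = α₂ × DIC = 0.02160 × 1.43 = 0.03089 mmol/kg
Ksp = 10^(−6.41) = 3.890×10^-7
Ω = [Ca²⁺][CO3²⁻]/Ksp = (4.95×10^-3)(3.089×10^-5) / 3.890×10^-7 = 0.393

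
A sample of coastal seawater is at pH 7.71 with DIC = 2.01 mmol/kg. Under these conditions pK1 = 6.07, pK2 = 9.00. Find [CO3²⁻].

α₂ = 1 / (1 + [H⁺]/K2 + [H⁺]²/(K1K2)) = 1 / (1 + 10^+1.29 + 10^-0.35)
   = 1 / (1 + 19.498 + 0.44668) = 1/20.945 = 0.04774
[CO3²⁻] = α₂ × DIC = 0.04774 × 2.01 = 0.0960 mmol/kg

[CO3²⁻] = 0.0960 mmol/kg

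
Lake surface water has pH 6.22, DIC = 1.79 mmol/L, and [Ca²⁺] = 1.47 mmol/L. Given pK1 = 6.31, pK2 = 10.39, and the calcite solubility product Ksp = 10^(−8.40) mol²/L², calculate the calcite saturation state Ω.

Ω = 0.0200

α₂ = 1 / (1 + [H⁺]/K2 + [H⁺]²/(K1K2)) = 1 / (1 + 10^+4.17 + 10^+4.26)
   = 1 / (1 + 1.4791×10^4 + 1.8197×10^4) = 1/3.2989×10^4 = 3.031×10^-5
[CO3²⁻] = α₂ × DIC = 3.031×10^-5 × 1.79 = 5.426×10^-5 mmol/L = 0.05426 μmol/L
Ksp = 10^(−8.40) = 3.981×10^-9
Ω = [Ca²⁺][CO3²⁻]/Ksp = (1.47×10^-3)(5.426×10^-8) / 3.981×10^-9 = 0.0200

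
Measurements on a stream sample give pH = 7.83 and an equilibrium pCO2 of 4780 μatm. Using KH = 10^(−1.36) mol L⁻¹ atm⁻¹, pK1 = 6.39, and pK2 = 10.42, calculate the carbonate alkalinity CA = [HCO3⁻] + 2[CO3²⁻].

CA = 5.78 mmol/L

[CO2*] = KH · pCO2 = 10^(−1.36) × 4780×10^-6 = 2.087×10^-4 mol/L
α₀ = 1/(1 + K1/[H⁺] + K1K2/[H⁺]²) = 1/(1 + 10^+1.44 + 10^-1.15) = 0.03495
DIC = [CO2*]/α₀ = 2.087×10^-4 / 0.03495 = 5.970 mmol/L
CA = (α₁ + 2α₂)·DIC = (0.9626 + 2×0.002474) × 5.970 = 5.78 mmol/L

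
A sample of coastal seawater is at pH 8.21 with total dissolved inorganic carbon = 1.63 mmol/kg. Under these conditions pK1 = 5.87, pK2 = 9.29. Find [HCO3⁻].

[HCO3⁻] = 1.50 mmol/kg

α₁ = 1 / (1 + [H⁺]/K1 + K2/[H⁺]) = 1 / (1 + 10^-2.34 + 10^-1.08)
   = 1 / (1 + 0.0045709 + 0.083176) = 1/1.0877 = 0.9193
[HCO3⁻] = α₁ × DIC = 0.9193 × 1.63 = 1.50 mmol/kg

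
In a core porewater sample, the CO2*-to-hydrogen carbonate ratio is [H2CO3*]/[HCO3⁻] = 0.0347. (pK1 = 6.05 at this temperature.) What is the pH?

pH = 7.51

From K1 = [H⁺][HCO3⁻]/[H2CO3*]:  pH = pK1 − log₁₀([H2CO3*]/[HCO3⁻])
log₁₀(0.0347) = -1.460
pH = 6.05 − (-1.460) = 7.51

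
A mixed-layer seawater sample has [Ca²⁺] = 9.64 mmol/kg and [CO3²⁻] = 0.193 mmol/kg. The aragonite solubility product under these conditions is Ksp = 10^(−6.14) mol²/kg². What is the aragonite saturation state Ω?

Ω = 2.57

Ksp = 10^(−6.14) = 7.244×10^-7
Ω = [Ca²⁺][CO3²⁻]/Ksp = (9.64×10^-3)(0.193×10^-3) / 7.244×10^-7 = 2.57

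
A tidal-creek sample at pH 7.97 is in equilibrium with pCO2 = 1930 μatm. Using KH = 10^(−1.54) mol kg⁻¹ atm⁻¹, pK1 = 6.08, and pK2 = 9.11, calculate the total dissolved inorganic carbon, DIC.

[CO2*] = KH · pCO2 = 10^(−1.54) × 1930×10^-6 = 5.566×10^-5 mol/kg
α₀ = 1/(1 + K1/[H⁺] + K1K2/[H⁺]²) = 1/(1 + 10^+1.89 + 10^+0.75) = 0.01187
DIC = [CO2*]/α₀ = 5.566×10^-5 / 0.01187 = 4.69 mmol/kg

DIC = 4.69 mmol/kg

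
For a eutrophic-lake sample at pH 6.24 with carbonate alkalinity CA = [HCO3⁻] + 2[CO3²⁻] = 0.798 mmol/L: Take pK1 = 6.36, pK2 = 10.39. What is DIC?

CA = [HCO3⁻] + 2[CO3²⁻] = (α₁ + 2α₂)·DIC
At pH 6.24: [H⁺]/K1 = 10^0.12 = 1.3183, K2/[H⁺] = 10^-4.15 = 7.0795×10^-5
α₁ = 1/(1 + 1.3183 + 7.0795×10^-5) = 1/2.3183 = 0.4313; α₂ = α₁·K2/[H⁺] = 3.054×10^-5
α₁ + 2α₂ = 0.4314
DIC = CA / (α₁ + 2α₂) = 0.798 / 0.4314 = 1.85 mmol/L

DIC = 1.85 mmol/L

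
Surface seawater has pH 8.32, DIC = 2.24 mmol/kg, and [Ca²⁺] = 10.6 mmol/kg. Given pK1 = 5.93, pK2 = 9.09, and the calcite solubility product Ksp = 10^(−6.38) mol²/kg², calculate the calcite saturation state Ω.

α₂ = 1 / (1 + [H⁺]/K2 + [H⁺]²/(K1K2)) = 1 / (1 + 10^+0.77 + 10^-1.62)
   = 1 / (1 + 5.8884 + 0.023988) = 1/6.9124 = 0.1447
[CO3²⁻] = α₂ × DIC = 0.1447 × 2.24 = 0.3241 mmol/kg
Ksp = 10^(−6.38) = 4.169×10^-7
Ω = [Ca²⁺][CO3²⁻]/Ksp = (10.6×10^-3)(3.241×10^-4) / 4.169×10^-7 = 8.24

Ω = 8.24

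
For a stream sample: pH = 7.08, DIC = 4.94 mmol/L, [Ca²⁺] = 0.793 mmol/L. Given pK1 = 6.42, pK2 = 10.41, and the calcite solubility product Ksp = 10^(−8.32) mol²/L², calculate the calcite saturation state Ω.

Ω = 0.314

α₂ = 1 / (1 + [H⁺]/K2 + [H⁺]²/(K1K2)) = 1 / (1 + 10^+3.33 + 10^+2.67)
   = 1 / (1 + 2138.0 + 467.74) = 1/2606.7 = 0.0003836
[CO3²⁻] = α₂ × DIC = 0.0003836 × 4.94 = 0.001895 mmol/L = 1.895 μmol/L
Ksp = 10^(−8.32) = 4.786×10^-9
Ω = [Ca²⁺][CO3²⁻]/Ksp = (0.793×10^-3)(1.895×10^-6) / 4.786×10^-9 = 0.314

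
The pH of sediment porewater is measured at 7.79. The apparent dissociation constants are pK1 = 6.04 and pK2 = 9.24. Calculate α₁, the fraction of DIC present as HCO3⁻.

α₁ = 0.949

α₁ = 1 / (1 + [H⁺]/K1 + K2/[H⁺]) = 1 / (1 + 10^-1.75 + 10^-1.45)
   = 1 / (1 + 0.017783 + 0.035481) = 1/1.0533 = 0.9494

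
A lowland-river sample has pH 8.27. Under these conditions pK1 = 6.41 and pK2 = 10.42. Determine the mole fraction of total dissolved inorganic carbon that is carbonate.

α₂ = 1 / (1 + [H⁺]/K2 + [H⁺]²/(K1K2)) = 1 / (1 + 10^+2.15 + 10^+0.29)
   = 1 / (1 + 141.25 + 1.9498) = 1/144.20 = 0.006935

α₂ = 0.00693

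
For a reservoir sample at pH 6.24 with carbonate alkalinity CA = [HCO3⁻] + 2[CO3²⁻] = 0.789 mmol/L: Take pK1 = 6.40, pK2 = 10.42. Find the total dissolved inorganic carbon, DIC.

DIC = 1.93 mmol/L

CA = [HCO3⁻] + 2[CO3²⁻] = (α₁ + 2α₂)·DIC
At pH 6.24: [H⁺]/K1 = 10^0.16 = 1.4454, K2/[H⁺] = 10^-4.18 = 6.6069×10^-5
α₁ = 1/(1 + 1.4454 + 6.6069×10^-5) = 1/2.4455 = 0.4089; α₂ = α₁·K2/[H⁺] = 2.702×10^-5
α₁ + 2α₂ = 0.4090
DIC = CA / (α₁ + 2α₂) = 0.789 / 0.4090 = 1.93 mmol/L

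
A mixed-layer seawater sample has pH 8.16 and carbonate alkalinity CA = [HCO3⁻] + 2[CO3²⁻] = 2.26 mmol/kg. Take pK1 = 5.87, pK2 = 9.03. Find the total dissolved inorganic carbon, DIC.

CA = [HCO3⁻] + 2[CO3²⁻] = (α₁ + 2α₂)·DIC
At pH 8.16: [H⁺]/K1 = 10^-2.29 = 0.0051286, K2/[H⁺] = 10^-0.87 = 0.13490
α₁ = 1/(1 + 0.0051286 + 0.13490) = 1/1.1400 = 0.8772; α₂ = α₁·K2/[H⁺] = 0.1183
α₁ + 2α₂ = 1.1138
DIC = CA / (α₁ + 2α₂) = 2.26 / 1.1138 = 2.03 mmol/kg

DIC = 2.03 mmol/kg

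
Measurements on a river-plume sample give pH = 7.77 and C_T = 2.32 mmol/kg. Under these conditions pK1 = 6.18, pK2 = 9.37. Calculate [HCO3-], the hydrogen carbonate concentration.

[HCO3⁻] = 2.21 mmol/kg

α₁ = 1 / (1 + [H⁺]/K1 + K2/[H⁺]) = 1 / (1 + 10^-1.59 + 10^-1.60)
   = 1 / (1 + 0.025704 + 0.025119) = 1/1.0508 = 0.9516
[HCO3⁻] = α₁ × DIC = 0.9516 × 2.32 = 2.21 mmol/kg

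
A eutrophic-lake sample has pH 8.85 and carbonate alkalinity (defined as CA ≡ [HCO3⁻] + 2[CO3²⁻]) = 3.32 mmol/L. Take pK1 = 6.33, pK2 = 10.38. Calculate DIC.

CA = [HCO3⁻] + 2[CO3²⁻] = (α₁ + 2α₂)·DIC
At pH 8.85: [H⁺]/K1 = 10^-2.52 = 0.0030200, K2/[H⁺] = 10^-1.53 = 0.029512
α₁ = 1/(1 + 0.0030200 + 0.029512) = 1/1.0325 = 0.9685; α₂ = α₁·K2/[H⁺] = 0.02858
α₁ + 2α₂ = 1.0257
DIC = CA / (α₁ + 2α₂) = 3.32 / 1.0257 = 3.24 mmol/L

DIC = 3.24 mmol/L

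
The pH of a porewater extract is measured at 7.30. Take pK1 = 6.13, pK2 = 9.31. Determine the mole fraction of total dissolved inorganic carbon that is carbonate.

α₂ = 1 / (1 + [H⁺]/K2 + [H⁺]²/(K1K2)) = 1 / (1 + 10^+2.01 + 10^+0.84)
   = 1 / (1 + 102.33 + 6.9183) = 1/110.25 = 0.009070

α₂ = 0.00907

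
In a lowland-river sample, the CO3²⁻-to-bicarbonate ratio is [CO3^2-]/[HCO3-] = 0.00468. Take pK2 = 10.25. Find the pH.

pH = 7.92

From K2 = [H⁺][CO3^2-]/[HCO3-]:  pH = pK2 + log₁₀([CO3^2-]/[HCO3-])
log₁₀(0.00468) = -2.330
pH = 10.25 + (-2.330) = 7.92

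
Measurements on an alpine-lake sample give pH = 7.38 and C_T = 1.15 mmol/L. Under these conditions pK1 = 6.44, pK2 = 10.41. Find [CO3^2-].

[CO3²⁻] = 0.962 μmol/L

α₂ = 1 / (1 + [H⁺]/K2 + [H⁺]²/(K1K2)) = 1 / (1 + 10^+3.03 + 10^+2.09)
   = 1 / (1 + 1071.5 + 123.03) = 1/1195.5 = 0.0008364
[CO3²⁻] = α₂ × DIC = 0.0008364 × 1.15 = 0.000962 mmol/L = 0.962 μmol/L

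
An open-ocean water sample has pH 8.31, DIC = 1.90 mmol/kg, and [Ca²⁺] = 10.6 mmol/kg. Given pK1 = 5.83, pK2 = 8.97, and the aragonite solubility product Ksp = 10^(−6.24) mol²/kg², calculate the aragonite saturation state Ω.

Ω = 6.27

α₂ = 1 / (1 + [H⁺]/K2 + [H⁺]²/(K1K2)) = 1 / (1 + 10^+0.66 + 10^-1.82)
   = 1 / (1 + 4.5709 + 0.015136) = 1/5.5860 = 0.1790
[CO3²⁻] = α₂ × DIC = 0.1790 × 1.90 = 0.3401 mmol/kg
Ksp = 10^(−6.24) = 5.754×10^-7
Ω = [Ca²⁺][CO3²⁻]/Ksp = (10.6×10^-3)(3.401×10^-4) / 5.754×10^-7 = 6.27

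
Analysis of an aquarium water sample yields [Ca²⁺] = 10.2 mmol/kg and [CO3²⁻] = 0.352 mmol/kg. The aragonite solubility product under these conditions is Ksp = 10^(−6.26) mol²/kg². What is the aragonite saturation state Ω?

Ksp = 10^(−6.26) = 5.495×10^-7
Ω = [Ca²⁺][CO3²⁻]/Ksp = (10.2×10^-3)(0.352×10^-3) / 5.495×10^-7 = 6.53

Ω = 6.53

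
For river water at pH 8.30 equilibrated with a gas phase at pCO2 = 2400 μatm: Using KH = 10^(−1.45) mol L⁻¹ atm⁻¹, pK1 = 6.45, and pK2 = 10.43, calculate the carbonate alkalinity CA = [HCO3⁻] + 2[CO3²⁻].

CA = 6.12 mmol/L

[CO2*] = KH · pCO2 = 10^(−1.45) × 2400×10^-6 = 8.516×10^-5 mol/L
α₀ = 1/(1 + K1/[H⁺] + K1K2/[H⁺]²) = 1/(1 + 10^+1.85 + 10^-0.28) = 0.01383
DIC = [CO2*]/α₀ = 8.516×10^-5 / 0.01383 = 6.158 mmol/L
CA = (α₁ + 2α₂)·DIC = (0.9789 + 2×0.007257) × 6.158 = 6.12 mmol/L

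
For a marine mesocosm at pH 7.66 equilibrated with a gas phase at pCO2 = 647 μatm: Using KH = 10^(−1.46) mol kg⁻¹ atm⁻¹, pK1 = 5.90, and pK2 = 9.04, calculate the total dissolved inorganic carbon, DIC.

DIC = 1.37 mmol/kg

[CO2*] = KH · pCO2 = 10^(−1.46) × 647×10^-6 = 2.243×10^-5 mol/kg
α₀ = 1/(1 + K1/[H⁺] + K1K2/[H⁺]²) = 1/(1 + 10^+1.76 + 10^+0.38) = 0.01641
DIC = [CO2*]/α₀ = 2.243×10^-5 / 0.01641 = 1.37 mmol/kg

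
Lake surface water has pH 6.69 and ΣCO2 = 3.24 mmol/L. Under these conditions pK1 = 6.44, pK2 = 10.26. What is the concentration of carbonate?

[CO3²⁻] = 0.558 μmol/L

α₂ = 1 / (1 + [H⁺]/K2 + [H⁺]²/(K1K2)) = 1 / (1 + 10^+3.57 + 10^+3.32)
   = 1 / (1 + 3715.4 + 2089.3) = 1/5805.6 = 0.0001722
[CO3²⁻] = α₂ × DIC = 0.0001722 × 3.24 = 0.000558 mmol/L = 0.558 μmol/L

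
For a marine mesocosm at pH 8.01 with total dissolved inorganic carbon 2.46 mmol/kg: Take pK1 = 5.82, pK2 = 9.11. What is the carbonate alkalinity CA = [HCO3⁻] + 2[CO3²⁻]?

CA = [HCO3⁻] + 2[CO3²⁻] = (α₁ + 2α₂)·DIC
At pH 8.01: [H⁺]/K1 = 10^-2.19 = 0.0064565, K2/[H⁺] = 10^-1.10 = 0.079433
α₁ = 1/(1 + 0.0064565 + 0.079433) = 1/1.0859 = 0.9209; α₂ = α₁·K2/[H⁺] = 0.07315
α₁ + 2α₂ = 1.0672
CA = 1.0672 × 2.46 = 2.63 mmol/kg

CA = 2.63 mmol/kg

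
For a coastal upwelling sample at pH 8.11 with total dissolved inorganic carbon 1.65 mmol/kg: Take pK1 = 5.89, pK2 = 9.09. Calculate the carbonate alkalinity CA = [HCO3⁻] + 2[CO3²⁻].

CA = 1.80 mmol/kg

CA = [HCO3⁻] + 2[CO3²⁻] = (α₁ + 2α₂)·DIC
At pH 8.11: [H⁺]/K1 = 10^-2.22 = 0.0060256, K2/[H⁺] = 10^-0.98 = 0.10471
α₁ = 1/(1 + 0.0060256 + 0.10471) = 1/1.1107 = 0.9003; α₂ = α₁·K2/[H⁺] = 0.09427
α₁ + 2α₂ = 1.0888
CA = 1.0888 × 1.65 = 1.80 mmol/kg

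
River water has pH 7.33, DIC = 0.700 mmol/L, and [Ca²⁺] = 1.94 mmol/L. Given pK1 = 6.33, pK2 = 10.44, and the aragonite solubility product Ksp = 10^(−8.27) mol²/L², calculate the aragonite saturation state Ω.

Ω = 0.178

α₂ = 1 / (1 + [H⁺]/K2 + [H⁺]²/(K1K2)) = 1 / (1 + 10^+3.11 + 10^+2.11)
   = 1 / (1 + 1288.2 + 128.82) = 1/1418.1 = 0.0007052
[CO3²⁻] = α₂ × DIC = 0.0007052 × 0.700 = 0.0004936 mmol/L = 0.4936 μmol/L
Ksp = 10^(−8.27) = 5.370×10^-9
Ω = [Ca²⁺][CO3²⁻]/Ksp = (1.94×10^-3)(4.936×10^-7) / 5.370×10^-9 = 0.178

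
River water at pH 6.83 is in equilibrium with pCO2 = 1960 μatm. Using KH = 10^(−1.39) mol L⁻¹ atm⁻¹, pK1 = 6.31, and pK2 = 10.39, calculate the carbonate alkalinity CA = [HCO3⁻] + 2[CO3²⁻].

[CO2*] = KH · pCO2 = 10^(−1.39) × 1960×10^-6 = 7.985×10^-5 mol/L
α₀ = 1/(1 + K1/[H⁺] + K1K2/[H⁺]²) = 1/(1 + 10^+0.52 + 10^-3.04) = 0.2319
DIC = [CO2*]/α₀ = 7.985×10^-5 / 0.2319 = 0.3443 mmol/L
CA = (α₁ + 2α₂)·DIC = (0.7679 + 2×0.0002115) × 0.3443 = 0.265 mmol/L

CA = 0.265 mmol/L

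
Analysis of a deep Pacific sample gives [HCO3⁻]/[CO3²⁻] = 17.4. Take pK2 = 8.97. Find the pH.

From K2 = [H⁺][CO3²⁻]/[HCO3⁻]:  pH = pK2 − log₁₀([HCO3⁻]/[CO3²⁻])
log₁₀(17.4) = +1.241
pH = 8.97 − (+1.241) = 7.73

pH = 7.73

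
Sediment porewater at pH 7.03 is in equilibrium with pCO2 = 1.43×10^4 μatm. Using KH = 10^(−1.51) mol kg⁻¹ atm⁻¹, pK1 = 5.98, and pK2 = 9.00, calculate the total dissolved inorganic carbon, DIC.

[CO2*] = KH · pCO2 = 10^(−1.51) × 1.43×10^4×10^-6 = 4.419×10^-4 mol/kg
α₀ = 1/(1 + K1/[H⁺] + K1K2/[H⁺]²) = 1/(1 + 10^+1.05 + 10^-0.92) = 0.08103
DIC = [CO2*]/α₀ = 4.419×10^-4 / 0.08103 = 5.45 mmol/kg

DIC = 5.45 mmol/kg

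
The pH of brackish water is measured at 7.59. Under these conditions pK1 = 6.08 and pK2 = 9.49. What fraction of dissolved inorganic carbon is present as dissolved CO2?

α₀ = 0.0296

α₀ = 1 / (1 + K1/[H⁺] + K1K2/[H⁺]²) = 1 / (1 + 10^+1.51 + 10^-0.39)
   = 1 / (1 + 32.359 + 0.40738) = 1/33.767 = 0.02961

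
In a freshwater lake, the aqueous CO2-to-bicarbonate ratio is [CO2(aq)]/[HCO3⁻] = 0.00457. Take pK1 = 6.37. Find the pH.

From K1 = [H⁺][HCO3⁻]/[CO2(aq)]:  pH = pK1 − log₁₀([CO2(aq)]/[HCO3⁻])
log₁₀(0.00457) = -2.340
pH = 6.37 − (-2.340) = 8.71

pH = 8.71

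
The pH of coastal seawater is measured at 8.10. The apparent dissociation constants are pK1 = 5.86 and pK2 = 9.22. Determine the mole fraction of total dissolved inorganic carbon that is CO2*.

α₀ = 0.00532

α₀ = 1 / (1 + K1/[H⁺] + K1K2/[H⁺]²) = 1 / (1 + 10^+2.24 + 10^+1.12)
   = 1 / (1 + 173.78 + 13.183) = 1/187.96 = 0.005320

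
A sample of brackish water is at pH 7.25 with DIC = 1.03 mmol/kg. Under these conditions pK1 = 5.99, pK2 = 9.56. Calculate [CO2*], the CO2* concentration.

α₀ = 1 / (1 + K1/[H⁺] + K1K2/[H⁺]²) = 1 / (1 + 10^+1.26 + 10^-1.05)
   = 1 / (1 + 18.197 + 0.089125) = 1/19.286 = 0.05185
[CO2*] = α₀ × DIC = 0.05185 × 1.03 = 0.0534 mmol/kg

[CO2*] = 0.0534 mmol/kg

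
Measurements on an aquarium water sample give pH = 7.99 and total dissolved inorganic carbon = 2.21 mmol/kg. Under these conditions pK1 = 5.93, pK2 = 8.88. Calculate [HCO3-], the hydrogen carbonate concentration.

[HCO3⁻] = 1.94 mmol/kg

α₁ = 1 / (1 + [H⁺]/K1 + K2/[H⁺]) = 1 / (1 + 10^-2.06 + 10^-0.89)
   = 1 / (1 + 0.0087096 + 0.12882) = 1/1.1375 = 0.8791
[HCO3⁻] = α₁ × DIC = 0.8791 × 2.21 = 1.94 mmol/kg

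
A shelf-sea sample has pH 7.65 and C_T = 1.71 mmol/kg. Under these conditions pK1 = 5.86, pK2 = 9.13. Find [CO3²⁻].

[CO3²⁻] = 0.0540 mmol/kg

α₂ = 1 / (1 + [H⁺]/K2 + [H⁺]²/(K1K2)) = 1 / (1 + 10^+1.48 + 10^-0.31)
   = 1 / (1 + 30.200 + 0.48978) = 1/31.689 = 0.03156
[CO3²⁻] = α₂ × DIC = 0.03156 × 1.71 = 0.0540 mmol/kg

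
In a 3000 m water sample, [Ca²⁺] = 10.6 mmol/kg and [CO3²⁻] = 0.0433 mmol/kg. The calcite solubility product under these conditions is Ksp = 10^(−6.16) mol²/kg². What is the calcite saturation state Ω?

Ksp = 10^(−6.16) = 6.918×10^-7
Ω = [Ca²⁺][CO3²⁻]/Ksp = (10.6×10^-3)(0.0433×10^-3) / 6.918×10^-7 = 0.663

Ω = 0.663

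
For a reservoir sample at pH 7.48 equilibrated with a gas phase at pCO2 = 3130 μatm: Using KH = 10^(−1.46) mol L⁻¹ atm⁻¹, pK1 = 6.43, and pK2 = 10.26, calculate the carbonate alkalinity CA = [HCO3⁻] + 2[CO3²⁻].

CA = 1.22 mmol/L

[CO2*] = KH · pCO2 = 10^(−1.46) × 3130×10^-6 = 1.085×10^-4 mol/L
α₀ = 1/(1 + K1/[H⁺] + K1K2/[H⁺]²) = 1/(1 + 10^+1.05 + 10^-1.73) = 0.08171
DIC = [CO2*]/α₀ = 1.085×10^-4 / 0.08171 = 1.328 mmol/L
CA = (α₁ + 2α₂)·DIC = (0.9168 + 2×0.001521) × 1.328 = 1.22 mmol/L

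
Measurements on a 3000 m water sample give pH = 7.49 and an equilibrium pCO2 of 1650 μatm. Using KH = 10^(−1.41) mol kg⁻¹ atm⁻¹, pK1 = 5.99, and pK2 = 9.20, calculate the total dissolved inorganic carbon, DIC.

[CO2*] = KH · pCO2 = 10^(−1.41) × 1650×10^-6 = 6.419×10^-5 mol/kg
α₀ = 1/(1 + K1/[H⁺] + K1K2/[H⁺]²) = 1/(1 + 10^+1.50 + 10^-0.21) = 0.03008
DIC = [CO2*]/α₀ = 6.419×10^-5 / 0.03008 = 2.13 mmol/kg

DIC = 2.13 mmol/kg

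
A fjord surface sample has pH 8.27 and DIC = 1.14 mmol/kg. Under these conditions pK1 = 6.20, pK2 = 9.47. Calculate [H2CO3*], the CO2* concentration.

α₀ = 1 / (1 + K1/[H⁺] + K1K2/[H⁺]²) = 1 / (1 + 10^+2.07 + 10^+0.87)
   = 1 / (1 + 117.49 + 7.4131) = 1/125.90 = 0.007943
[CO2*] = α₀ × DIC = 0.007943 × 1.14 = 0.00905 mmol/kg = 9.05 μmol/kg

[CO2*] = 9.05 μmol/kg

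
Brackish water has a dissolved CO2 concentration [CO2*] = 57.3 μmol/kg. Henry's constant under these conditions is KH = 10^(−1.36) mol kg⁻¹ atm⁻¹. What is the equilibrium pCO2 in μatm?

pCO2 = 1310 μatm

KH = 10^(−1.36) = 4.365×10^-2 mol kg⁻¹ atm⁻¹
pCO2 = [CO2*]/KH = 57.3×10^-6 / 4.365×10^-2 = 1.31×10^-3 atm = 1310 μatm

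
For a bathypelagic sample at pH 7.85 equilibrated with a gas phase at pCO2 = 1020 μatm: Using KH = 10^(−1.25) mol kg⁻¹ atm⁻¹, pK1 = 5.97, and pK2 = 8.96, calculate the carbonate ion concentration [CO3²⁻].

[CO2*] = KH · pCO2 = 10^(−1.25) × 1020×10^-6 = 5.736×10^-5 mol/kg
α₀ = 1/(1 + K1/[H⁺] + K1K2/[H⁺]²) = 1/(1 + 10^+1.88 + 10^+0.77) = 0.01209
DIC = [CO2*]/α₀ = 5.736×10^-5 / 0.01209 = 4.746 mmol/kg
[CO3²⁻] = α₂·DIC; α₂ = 0.07116, so [CO3²⁻] = 0.07116 × 4.746 = 0.338 mmol/kg

[CO3²⁻] = 0.338 mmol/kg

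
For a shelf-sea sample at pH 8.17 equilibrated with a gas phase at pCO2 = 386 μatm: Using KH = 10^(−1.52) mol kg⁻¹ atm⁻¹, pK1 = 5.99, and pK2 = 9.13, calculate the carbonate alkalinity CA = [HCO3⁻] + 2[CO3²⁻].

[CO2*] = KH · pCO2 = 10^(−1.52) × 386×10^-6 = 1.166×10^-5 mol/kg
α₀ = 1/(1 + K1/[H⁺] + K1K2/[H⁺]²) = 1/(1 + 10^+2.18 + 10^+1.22) = 0.005919
DIC = [CO2*]/α₀ = 1.166×10^-5 / 0.005919 = 1.969 mmol/kg
CA = (α₁ + 2α₂)·DIC = (0.8959 + 2×0.09823) × 1.969 = 2.15 mmol/kg

CA = 2.15 mmol/kg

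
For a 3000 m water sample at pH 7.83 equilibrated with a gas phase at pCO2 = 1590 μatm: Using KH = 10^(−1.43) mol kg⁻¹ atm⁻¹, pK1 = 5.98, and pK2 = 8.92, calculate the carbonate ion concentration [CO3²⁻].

[CO3²⁻] = 0.340 mmol/kg

[CO2*] = KH · pCO2 = 10^(−1.43) × 1590×10^-6 = 5.907×10^-5 mol/kg
α₀ = 1/(1 + K1/[H⁺] + K1K2/[H⁺]²) = 1/(1 + 10^+1.85 + 10^+0.76) = 0.01290
DIC = [CO2*]/α₀ = 5.907×10^-5 / 0.01290 = 4.581 mmol/kg
[CO3²⁻] = α₂·DIC; α₂ = 0.07420, so [CO3²⁻] = 0.07420 × 4.581 = 0.340 mmol/kg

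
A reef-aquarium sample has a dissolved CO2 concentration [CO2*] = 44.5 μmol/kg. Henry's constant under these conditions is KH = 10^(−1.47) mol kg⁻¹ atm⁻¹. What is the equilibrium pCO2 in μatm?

pCO2 = 1310 μatm

KH = 10^(−1.47) = 3.388×10^-2 mol kg⁻¹ atm⁻¹
pCO2 = [CO2*]/KH = 44.5×10^-6 / 3.388×10^-2 = 1.31×10^-3 atm = 1310 μatm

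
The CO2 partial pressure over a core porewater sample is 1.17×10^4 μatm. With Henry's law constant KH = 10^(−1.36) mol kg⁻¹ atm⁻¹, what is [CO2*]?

KH = 10^(−1.36) = 4.365×10^-2 mol kg⁻¹ atm⁻¹
[CO2*] = KH · pCO2 = 4.365×10^-2 × 1.17×10^4×10^-6 atm = 5.11×10^-4 mol/kg

[CO2*] = 511 μmol/kg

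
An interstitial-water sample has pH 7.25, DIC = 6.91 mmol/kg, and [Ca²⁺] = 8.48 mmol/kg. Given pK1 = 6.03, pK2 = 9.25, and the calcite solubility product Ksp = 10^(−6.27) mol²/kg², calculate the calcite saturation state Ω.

Ω = 1.02

α₂ = 1 / (1 + [H⁺]/K2 + [H⁺]²/(K1K2)) = 1 / (1 + 10^+2.00 + 10^+0.78)
   = 1 / (1 + 100.00 + 6.0256) = 1/107.03 = 0.009344
[CO3²⁻] = α₂ × DIC = 0.009344 × 6.91 = 0.06456 mmol/kg
Ksp = 10^(−6.27) = 5.370×10^-7
Ω = [Ca²⁺][CO3²⁻]/Ksp = (8.48×10^-3)(6.456×10^-5) / 5.370×10^-7 = 1.02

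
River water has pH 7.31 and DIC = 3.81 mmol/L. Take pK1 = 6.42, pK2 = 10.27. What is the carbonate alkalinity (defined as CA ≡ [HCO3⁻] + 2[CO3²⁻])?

CA = [HCO3⁻] + 2[CO3²⁻] = (α₁ + 2α₂)·DIC
At pH 7.31: [H⁺]/K1 = 10^-0.89 = 0.12882, K2/[H⁺] = 10^-2.96 = 0.0010965
α₁ = 1/(1 + 0.12882 + 0.0010965) = 1/1.1299 = 0.8850; α₂ = α₁·K2/[H⁺] = 0.0009704
α₁ + 2α₂ = 0.8870
CA = 0.8870 × 3.81 = 3.38 mmol/L

CA = 3.38 mmol/L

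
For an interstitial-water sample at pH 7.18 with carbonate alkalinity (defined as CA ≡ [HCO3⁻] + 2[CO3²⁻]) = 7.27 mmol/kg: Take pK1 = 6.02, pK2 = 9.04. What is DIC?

DIC = 7.66 mmol/kg

CA = [HCO3⁻] + 2[CO3²⁻] = (α₁ + 2α₂)·DIC
At pH 7.18: [H⁺]/K1 = 10^-1.16 = 0.069183, K2/[H⁺] = 10^-1.86 = 0.013804
α₁ = 1/(1 + 0.069183 + 0.013804) = 1/1.0830 = 0.9234; α₂ = α₁·K2/[H⁺] = 0.01275
α₁ + 2α₂ = 0.9489
DIC = CA / (α₁ + 2α₂) = 7.27 / 0.9489 = 7.66 mmol/kg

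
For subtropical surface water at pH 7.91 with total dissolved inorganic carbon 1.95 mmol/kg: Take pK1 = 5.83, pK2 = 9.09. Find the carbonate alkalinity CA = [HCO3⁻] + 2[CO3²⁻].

CA = [HCO3⁻] + 2[CO3²⁻] = (α₁ + 2α₂)·DIC
At pH 7.91: [H⁺]/K1 = 10^-2.08 = 0.0083176, K2/[H⁺] = 10^-1.18 = 0.066069
α₁ = 1/(1 + 0.0083176 + 0.066069) = 1/1.0744 = 0.9308; α₂ = α₁·K2/[H⁺] = 0.06149
α₁ + 2α₂ = 1.0538
CA = 1.0538 × 1.95 = 2.05 mmol/kg

CA = 2.05 mmol/kg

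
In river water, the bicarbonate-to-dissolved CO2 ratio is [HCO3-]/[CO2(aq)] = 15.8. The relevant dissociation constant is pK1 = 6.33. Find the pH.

From K1 = [H⁺][HCO3-]/[CO2(aq)]:  pH = pK1 + log₁₀([HCO3-]/[CO2(aq)])
log₁₀(15.8) = +1.199
pH = 6.33 + (+1.199) = 7.53

pH = 7.53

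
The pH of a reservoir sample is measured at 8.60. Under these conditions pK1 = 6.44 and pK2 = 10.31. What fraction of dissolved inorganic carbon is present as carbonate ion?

α₂ = 0.0190

α₂ = 1 / (1 + [H⁺]/K2 + [H⁺]²/(K1K2)) = 1 / (1 + 10^+1.71 + 10^-0.45)
   = 1 / (1 + 51.286 + 0.35481) = 1/52.641 = 0.01900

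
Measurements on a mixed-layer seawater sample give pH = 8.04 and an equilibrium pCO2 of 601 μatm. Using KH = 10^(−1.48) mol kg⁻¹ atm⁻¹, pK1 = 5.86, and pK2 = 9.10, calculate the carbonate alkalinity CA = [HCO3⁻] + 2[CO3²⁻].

CA = 3.54 mmol/kg

[CO2*] = KH · pCO2 = 10^(−1.48) × 601×10^-6 = 1.990×10^-5 mol/kg
α₀ = 1/(1 + K1/[H⁺] + K1K2/[H⁺]²) = 1/(1 + 10^+2.18 + 10^+1.12) = 0.006041
DIC = [CO2*]/α₀ = 1.990×10^-5 / 0.006041 = 3.294 mmol/kg
CA = (α₁ + 2α₂)·DIC = (0.9143 + 2×0.07963) × 3.294 = 3.54 mmol/kg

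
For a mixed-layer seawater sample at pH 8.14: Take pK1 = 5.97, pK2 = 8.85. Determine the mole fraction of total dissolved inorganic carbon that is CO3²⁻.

α₂ = 1 / (1 + [H⁺]/K2 + [H⁺]²/(K1K2)) = 1 / (1 + 10^+0.71 + 10^-1.46)
   = 1 / (1 + 5.1286 + 0.034674) = 1/6.1633 = 0.1623

α₂ = 0.162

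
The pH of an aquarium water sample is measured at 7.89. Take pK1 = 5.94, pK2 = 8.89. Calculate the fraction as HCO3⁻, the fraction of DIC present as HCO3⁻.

α₁ = 1 / (1 + [H⁺]/K1 + K2/[H⁺]) = 1 / (1 + 10^-1.95 + 10^-1.00)
   = 1 / (1 + 0.011220 + 0.10000) = 1/1.1112 = 0.8999

α₁ = 0.900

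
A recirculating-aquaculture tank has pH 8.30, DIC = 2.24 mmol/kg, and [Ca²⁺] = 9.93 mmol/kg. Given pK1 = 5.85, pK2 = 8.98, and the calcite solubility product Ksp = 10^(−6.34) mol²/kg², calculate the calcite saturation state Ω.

Ω = 8.39

α₂ = 1 / (1 + [H⁺]/K2 + [H⁺]²/(K1K2)) = 1 / (1 + 10^+0.68 + 10^-1.77)
   = 1 / (1 + 4.7863 + 0.016982) = 1/5.8033 = 0.1723
[CO3²⁻] = α₂ × DIC = 0.1723 × 2.24 = 0.3860 mmol/kg
Ksp = 10^(−6.34) = 4.571×10^-7
Ω = [Ca²⁺][CO3²⁻]/Ksp = (9.93×10^-3)(3.860×10^-4) / 4.571×10^-7 = 8.39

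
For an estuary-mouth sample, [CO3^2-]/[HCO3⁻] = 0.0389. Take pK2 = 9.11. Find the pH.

From K2 = [H⁺][CO3^2-]/[HCO3⁻]:  pH = pK2 + log₁₀([CO3^2-]/[HCO3⁻])
log₁₀(0.0389) = -1.410
pH = 9.11 + (-1.410) = 7.70

pH = 7.70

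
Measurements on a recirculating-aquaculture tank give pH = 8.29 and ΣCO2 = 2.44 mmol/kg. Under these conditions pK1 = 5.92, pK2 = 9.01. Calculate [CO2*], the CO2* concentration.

α₀ = 1 / (1 + K1/[H⁺] + K1K2/[H⁺]²) = 1 / (1 + 10^+2.37 + 10^+1.65)
   = 1 / (1 + 234.42 + 44.668) = 1/280.09 = 0.003570
[CO2*] = α₀ × DIC = 0.003570 × 2.44 = 0.00871 mmol/kg = 8.71 μmol/kg

[CO2*] = 8.71 μmol/kg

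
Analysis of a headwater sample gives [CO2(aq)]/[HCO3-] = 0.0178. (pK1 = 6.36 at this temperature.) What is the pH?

From K1 = [H⁺][HCO3-]/[CO2(aq)]:  pH = pK1 − log₁₀([CO2(aq)]/[HCO3-])
log₁₀(0.0178) = -1.750
pH = 6.36 − (-1.750) = 8.11

pH = 8.11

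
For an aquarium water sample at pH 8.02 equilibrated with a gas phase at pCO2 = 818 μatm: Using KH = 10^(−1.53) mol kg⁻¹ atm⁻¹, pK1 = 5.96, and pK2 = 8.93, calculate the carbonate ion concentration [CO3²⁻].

[CO3²⁻] = 0.341 mmol/kg

[CO2*] = KH · pCO2 = 10^(−1.53) × 818×10^-6 = 2.414×10^-5 mol/kg
α₀ = 1/(1 + K1/[H⁺] + K1K2/[H⁺]²) = 1/(1 + 10^+2.06 + 10^+1.15) = 0.007696
DIC = [CO2*]/α₀ = 2.414×10^-5 / 0.007696 = 3.137 mmol/kg
[CO3²⁻] = α₂·DIC; α₂ = 0.1087, so [CO3²⁻] = 0.1087 × 3.137 = 0.341 mmol/kg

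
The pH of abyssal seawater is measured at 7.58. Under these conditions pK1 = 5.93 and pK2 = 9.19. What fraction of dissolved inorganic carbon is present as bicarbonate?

α₁ = 0.955

α₁ = 1 / (1 + [H⁺]/K1 + K2/[H⁺]) = 1 / (1 + 10^-1.65 + 10^-1.61)
   = 1 / (1 + 0.022387 + 0.024547) = 1/1.0469 = 0.9552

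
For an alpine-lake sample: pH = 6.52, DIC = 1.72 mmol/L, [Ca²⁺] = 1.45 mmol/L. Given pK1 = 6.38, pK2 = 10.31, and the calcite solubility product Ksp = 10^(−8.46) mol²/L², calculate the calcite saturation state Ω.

α₂ = 1 / (1 + [H⁺]/K2 + [H⁺]²/(K1K2)) = 1 / (1 + 10^+3.79 + 10^+3.65)
   = 1 / (1 + 6166.0 + 4466.8) = 1/1.0634×10^4 = 9.404×10^-5
[CO3²⁻] = α₂ × DIC = 9.404×10^-5 × 1.72 = 0.0001617 mmol/L = 0.1617 μmol/L
Ksp = 10^(−8.46) = 3.467×10^-9
Ω = [Ca²⁺][CO3²⁻]/Ksp = (1.45×10^-3)(1.617×10^-7) / 3.467×10^-9 = 0.0676

Ω = 0.0676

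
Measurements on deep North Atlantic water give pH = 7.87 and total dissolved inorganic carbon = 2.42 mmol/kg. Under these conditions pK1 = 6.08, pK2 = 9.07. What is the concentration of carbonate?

α₂ = 1 / (1 + [H⁺]/K2 + [H⁺]²/(K1K2)) = 1 / (1 + 10^+1.20 + 10^-0.59)
   = 1 / (1 + 15.849 + 0.25704) = 1/17.106 = 0.05846
[CO3²⁻] = α₂ × DIC = 0.05846 × 2.42 = 0.141 mmol/kg

[CO3²⁻] = 0.141 mmol/kg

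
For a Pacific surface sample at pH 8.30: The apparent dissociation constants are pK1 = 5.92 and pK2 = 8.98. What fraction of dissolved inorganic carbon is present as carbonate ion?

α₂ = 1 / (1 + [H⁺]/K2 + [H⁺]²/(K1K2)) = 1 / (1 + 10^+0.68 + 10^-1.70)
   = 1 / (1 + 4.7863 + 0.019953) = 1/5.8063 = 0.1722

α₂ = 0.172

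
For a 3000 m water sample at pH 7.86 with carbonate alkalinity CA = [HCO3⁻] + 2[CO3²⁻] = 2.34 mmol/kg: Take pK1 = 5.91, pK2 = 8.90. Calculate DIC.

DIC = 2.18 mmol/kg

CA = [HCO3⁻] + 2[CO3²⁻] = (α₁ + 2α₂)·DIC
At pH 7.86: [H⁺]/K1 = 10^-1.95 = 0.011220, K2/[H⁺] = 10^-1.04 = 0.091201
α₁ = 1/(1 + 0.011220 + 0.091201) = 1/1.1024 = 0.9071; α₂ = α₁·K2/[H⁺] = 0.08273
α₁ + 2α₂ = 1.0726
DIC = CA / (α₁ + 2α₂) = 2.34 / 1.0726 = 2.18 mmol/kg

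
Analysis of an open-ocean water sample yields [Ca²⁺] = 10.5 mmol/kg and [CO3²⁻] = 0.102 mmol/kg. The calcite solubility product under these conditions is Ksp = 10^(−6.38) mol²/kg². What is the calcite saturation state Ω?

Ω = 2.57

Ksp = 10^(−6.38) = 4.169×10^-7
Ω = [Ca²⁺][CO3²⁻]/Ksp = (10.5×10^-3)(0.102×10^-3) / 4.169×10^-7 = 2.57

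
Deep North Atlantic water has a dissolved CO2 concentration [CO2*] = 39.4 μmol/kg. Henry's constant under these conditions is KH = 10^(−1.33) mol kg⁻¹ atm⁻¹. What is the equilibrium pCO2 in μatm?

pCO2 = 842 μatm

KH = 10^(−1.33) = 4.677×10^-2 mol kg⁻¹ atm⁻¹
pCO2 = [CO2*]/KH = 39.4×10^-6 / 4.677×10^-2 = 8.42×10^-4 atm = 842 μatm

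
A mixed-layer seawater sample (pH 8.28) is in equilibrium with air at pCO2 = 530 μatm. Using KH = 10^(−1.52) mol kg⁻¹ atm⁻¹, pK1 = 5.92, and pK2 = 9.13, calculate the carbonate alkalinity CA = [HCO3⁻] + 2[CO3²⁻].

[CO2*] = KH · pCO2 = 10^(−1.52) × 530×10^-6 = 1.601×10^-5 mol/kg
α₀ = 1/(1 + K1/[H⁺] + K1K2/[H⁺]²) = 1/(1 + 10^+2.36 + 10^+1.51) = 0.003810
DIC = [CO2*]/α₀ = 1.601×10^-5 / 0.003810 = 4.201 mmol/kg
CA = (α₁ + 2α₂)·DIC = (0.8729 + 2×0.1233) × 4.201 = 4.70 mmol/kg

CA = 4.70 mmol/kg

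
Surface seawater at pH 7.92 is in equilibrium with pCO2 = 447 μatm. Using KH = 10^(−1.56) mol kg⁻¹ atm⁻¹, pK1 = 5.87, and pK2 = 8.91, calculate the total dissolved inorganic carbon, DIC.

[CO2*] = KH · pCO2 = 10^(−1.56) × 447×10^-6 = 1.231×10^-5 mol/kg
α₀ = 1/(1 + K1/[H⁺] + K1K2/[H⁺]²) = 1/(1 + 10^+2.05 + 10^+1.06) = 0.008020
DIC = [CO2*]/α₀ = 1.231×10^-5 / 0.008020 = 1.54 mmol/kg

DIC = 1.54 mmol/kg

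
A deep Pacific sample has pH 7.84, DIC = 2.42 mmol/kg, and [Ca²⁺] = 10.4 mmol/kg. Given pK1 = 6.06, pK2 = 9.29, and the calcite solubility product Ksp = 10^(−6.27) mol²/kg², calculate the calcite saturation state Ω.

α₂ = 1 / (1 + [H⁺]/K2 + [H⁺]²/(K1K2)) = 1 / (1 + 10^+1.45 + 10^-0.33)
   = 1 / (1 + 28.184 + 0.46774) = 1/29.652 = 0.03373
[CO3²⁻] = α₂ × DIC = 0.03373 × 2.42 = 0.08161 mmol/kg
Ksp = 10^(−6.27) = 5.370×10^-7
Ω = [Ca²⁺][CO3²⁻]/Ksp = (10.4×10^-3)(8.161×10^-5) / 5.370×10^-7 = 1.58

Ω = 1.58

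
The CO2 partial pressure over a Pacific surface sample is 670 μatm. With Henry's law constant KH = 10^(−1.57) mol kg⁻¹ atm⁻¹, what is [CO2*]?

KH = 10^(−1.57) = 2.692×10^-2 mol kg⁻¹ atm⁻¹
[CO2*] = KH · pCO2 = 2.692×10^-2 × 670×10^-6 atm = 1.80×10^-5 mol/kg

[CO2*] = 18.0 μmol/kg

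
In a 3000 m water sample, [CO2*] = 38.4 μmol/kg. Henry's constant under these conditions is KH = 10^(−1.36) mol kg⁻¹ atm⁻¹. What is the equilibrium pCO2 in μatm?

KH = 10^(−1.36) = 4.365×10^-2 mol kg⁻¹ atm⁻¹
pCO2 = [CO2*]/KH = 38.4×10^-6 / 4.365×10^-2 = 8.80×10^-4 atm = 880 μatm

pCO2 = 880 μatm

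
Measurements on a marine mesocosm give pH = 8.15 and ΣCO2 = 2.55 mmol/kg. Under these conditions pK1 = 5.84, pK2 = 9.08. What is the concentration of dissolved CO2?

[CO2*] = 11.1 μmol/kg

α₀ = 1 / (1 + K1/[H⁺] + K1K2/[H⁺]²) = 1 / (1 + 10^+2.31 + 10^+1.38)
   = 1 / (1 + 204.17 + 23.988) = 1/229.16 = 0.004364
[CO2*] = α₀ × DIC = 0.004364 × 2.55 = 0.0111 mmol/kg = 11.1 μmol/kg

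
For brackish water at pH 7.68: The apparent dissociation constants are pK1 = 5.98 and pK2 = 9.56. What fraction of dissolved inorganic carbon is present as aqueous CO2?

α₀ = 0.0193

α₀ = 1 / (1 + K1/[H⁺] + K1K2/[H⁺]²) = 1 / (1 + 10^+1.70 + 10^-0.18)
   = 1 / (1 + 50.119 + 0.66069) = 1/51.779 = 0.01931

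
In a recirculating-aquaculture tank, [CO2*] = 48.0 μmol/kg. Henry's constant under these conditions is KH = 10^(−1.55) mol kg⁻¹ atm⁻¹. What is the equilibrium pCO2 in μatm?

pCO2 = 1700 μatm

KH = 10^(−1.55) = 2.818×10^-2 mol kg⁻¹ atm⁻¹
pCO2 = [CO2*]/KH = 48.0×10^-6 / 2.818×10^-2 = 1.70×10^-3 atm = 1700 μatm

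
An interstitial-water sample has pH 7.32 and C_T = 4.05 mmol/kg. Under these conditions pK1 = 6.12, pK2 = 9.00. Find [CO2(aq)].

[CO2*] = 0.236 mmol/kg

α₀ = 1 / (1 + K1/[H⁺] + K1K2/[H⁺]²) = 1 / (1 + 10^+1.20 + 10^-0.48)
   = 1 / (1 + 15.849 + 0.33113) = 1/17.180 = 0.05821
[CO2*] = α₀ × DIC = 0.05821 × 4.05 = 0.236 mmol/kg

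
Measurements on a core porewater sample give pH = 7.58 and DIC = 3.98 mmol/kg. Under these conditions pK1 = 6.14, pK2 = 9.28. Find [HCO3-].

[HCO3⁻] = 3.77 mmol/kg

α₁ = 1 / (1 + [H⁺]/K1 + K2/[H⁺]) = 1 / (1 + 10^-1.44 + 10^-1.70)
   = 1 / (1 + 0.036308 + 0.019953) = 1/1.0563 = 0.9467
[HCO3⁻] = α₁ × DIC = 0.9467 × 3.98 = 3.77 mmol/kg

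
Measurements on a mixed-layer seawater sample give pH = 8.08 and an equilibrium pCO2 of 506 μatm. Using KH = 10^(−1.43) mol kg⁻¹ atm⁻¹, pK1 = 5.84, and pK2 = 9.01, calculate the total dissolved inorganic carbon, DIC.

DIC = 3.67 mmol/kg

[CO2*] = KH · pCO2 = 10^(−1.43) × 506×10^-6 = 1.880×10^-5 mol/kg
α₀ = 1/(1 + K1/[H⁺] + K1K2/[H⁺]²) = 1/(1 + 10^+2.24 + 10^+1.31) = 0.005123
DIC = [CO2*]/α₀ = 1.880×10^-5 / 0.005123 = 3.67 mmol/kg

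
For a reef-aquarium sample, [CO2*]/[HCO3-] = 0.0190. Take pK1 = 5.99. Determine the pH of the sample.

pH = 7.71

From K1 = [H⁺][HCO3-]/[CO2*]:  pH = pK1 − log₁₀([CO2*]/[HCO3-])
log₁₀(0.0190) = -1.721
pH = 5.99 − (-1.721) = 7.71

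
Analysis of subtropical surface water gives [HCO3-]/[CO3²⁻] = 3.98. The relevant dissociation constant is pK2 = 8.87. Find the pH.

pH = 8.27

From K2 = [H⁺][CO3²⁻]/[HCO3-]:  pH = pK2 − log₁₀([HCO3-]/[CO3²⁻])
log₁₀(3.98) = +0.600
pH = 8.87 − (+0.600) = 8.27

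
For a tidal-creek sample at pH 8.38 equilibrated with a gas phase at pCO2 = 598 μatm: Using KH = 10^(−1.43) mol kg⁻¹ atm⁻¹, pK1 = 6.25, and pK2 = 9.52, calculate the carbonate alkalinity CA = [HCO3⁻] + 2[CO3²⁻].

CA = 3.43 mmol/kg

[CO2*] = KH · pCO2 = 10^(−1.43) × 598×10^-6 = 2.222×10^-5 mol/kg
α₀ = 1/(1 + K1/[H⁺] + K1K2/[H⁺]²) = 1/(1 + 10^+2.13 + 10^+0.99) = 0.006865
DIC = [CO2*]/α₀ = 2.222×10^-5 / 0.006865 = 3.236 mmol/kg
CA = (α₁ + 2α₂)·DIC = (0.9260 + 2×0.06709) × 3.236 = 3.43 mmol/kg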